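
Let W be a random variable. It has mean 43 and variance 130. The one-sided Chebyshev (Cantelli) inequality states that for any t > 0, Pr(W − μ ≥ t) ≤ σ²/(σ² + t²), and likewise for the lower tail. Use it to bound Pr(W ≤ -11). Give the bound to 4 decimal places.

0.0427

Here σ² = 130 and t = 54, so σ² + t² = 3046.
Cantelli's bound: 130/3046 = 0.0427.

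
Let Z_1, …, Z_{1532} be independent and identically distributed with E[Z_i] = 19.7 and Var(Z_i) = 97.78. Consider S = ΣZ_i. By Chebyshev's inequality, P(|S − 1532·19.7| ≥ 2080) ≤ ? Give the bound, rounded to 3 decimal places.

0.035

Var(S) = n·Var(Z_i) = 1532·97.78 = 149798.96.
Chebyshev: P(|S − 1532·19.7| ≥ 2080) ≤ Var(S)/2080² = 149798.96/4326400 = 0.0346.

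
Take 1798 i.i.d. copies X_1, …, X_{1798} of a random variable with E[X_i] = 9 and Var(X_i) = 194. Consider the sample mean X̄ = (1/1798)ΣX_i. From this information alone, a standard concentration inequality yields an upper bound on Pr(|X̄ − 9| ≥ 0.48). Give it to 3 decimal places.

With mean and variance of each term known, Chebyshev's inequality bounds the deviation of the sum (or sample mean).
Var(X̄) = Var(X_i)/n = 194/1798 = 0.1079.
Chebyshev: Pr(|X̄ − 9| ≥ 0.48) ≤ Var(X̄)/(0.48)² = 194/(1798·0.48²) = 0.4683.

0.468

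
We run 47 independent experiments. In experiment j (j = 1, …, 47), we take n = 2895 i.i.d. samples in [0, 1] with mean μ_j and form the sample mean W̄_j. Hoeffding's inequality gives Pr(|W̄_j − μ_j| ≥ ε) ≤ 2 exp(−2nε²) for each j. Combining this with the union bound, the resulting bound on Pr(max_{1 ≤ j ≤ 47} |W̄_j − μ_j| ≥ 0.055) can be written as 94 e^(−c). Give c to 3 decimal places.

Union bound over the 47 events: Pr(max_{1 ≤ j ≤ 47} |W̄_j − μ_j| ≥ 0.055) ≤ 47·2·exp(−2nε²) = 94 exp(−2·2895·0.055²).
So c = 2·2895·0.055² = 17.5147.

17.515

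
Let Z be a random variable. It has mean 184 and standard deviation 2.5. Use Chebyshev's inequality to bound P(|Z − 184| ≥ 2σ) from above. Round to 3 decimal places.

Chebyshev: P(|Z − μ| ≥ t) ≤ Var(Z)/t².
Var(Z) = σ² = 2.5² = 6.25.
t = 2·2.5 = 5.
Bound = 6.25 / 25 = 0.2500.

0.250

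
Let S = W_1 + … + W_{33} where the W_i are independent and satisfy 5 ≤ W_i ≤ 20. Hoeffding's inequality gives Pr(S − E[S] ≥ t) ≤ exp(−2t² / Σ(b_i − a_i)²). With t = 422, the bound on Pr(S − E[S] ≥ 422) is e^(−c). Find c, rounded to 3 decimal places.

47.969

Σ(b_i − a_i)² = 33·(15)² = 7425.
c = 2t²/7425 = 2·422²/7425 = 47.9688.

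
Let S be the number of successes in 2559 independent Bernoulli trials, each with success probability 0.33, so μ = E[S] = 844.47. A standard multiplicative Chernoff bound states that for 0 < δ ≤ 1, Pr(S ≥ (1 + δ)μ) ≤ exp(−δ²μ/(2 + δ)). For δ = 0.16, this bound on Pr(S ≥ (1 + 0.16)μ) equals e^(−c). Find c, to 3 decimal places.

10.009

c = δ²μ/(2 + δ) = 0.16²·844.47/(2 + 0.16) = 10.0085.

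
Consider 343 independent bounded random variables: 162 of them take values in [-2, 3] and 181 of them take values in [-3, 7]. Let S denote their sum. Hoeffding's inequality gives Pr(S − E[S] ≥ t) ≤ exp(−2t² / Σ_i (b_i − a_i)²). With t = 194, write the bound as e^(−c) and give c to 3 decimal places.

3.398

Σ(b_i − a_i)² = 162·5² + 181·10² = 22150.
c = 2t² / 22150 = 2·194² / 22150 = 3.3983.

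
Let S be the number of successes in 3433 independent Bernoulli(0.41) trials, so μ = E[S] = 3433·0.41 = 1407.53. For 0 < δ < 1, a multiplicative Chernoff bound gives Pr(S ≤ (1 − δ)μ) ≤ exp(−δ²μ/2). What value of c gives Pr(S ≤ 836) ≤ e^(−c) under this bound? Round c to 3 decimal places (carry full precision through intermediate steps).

116.035

Write 836 = (1 − δ)μ, so δ = 1 − 836/1407.53 = 0.4060517…
Then the exponent is δ²μ/2 = (μ − 836)²/(2μ) = 116.035374.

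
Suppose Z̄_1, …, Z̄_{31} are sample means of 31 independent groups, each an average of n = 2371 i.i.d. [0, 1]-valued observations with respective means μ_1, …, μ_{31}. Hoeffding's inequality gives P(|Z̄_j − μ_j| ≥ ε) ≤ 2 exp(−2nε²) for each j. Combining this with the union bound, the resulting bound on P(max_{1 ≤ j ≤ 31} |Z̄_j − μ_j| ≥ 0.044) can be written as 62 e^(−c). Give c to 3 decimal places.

Union bound over the 31 events: P(max_{1 ≤ j ≤ 31} |Z̄_j − μ_j| ≥ 0.044) ≤ 31·2·exp(−2nε²) = 62 exp(−2·2371·0.044²).
So c = 2·2371·0.044² = 9.1805.

9.181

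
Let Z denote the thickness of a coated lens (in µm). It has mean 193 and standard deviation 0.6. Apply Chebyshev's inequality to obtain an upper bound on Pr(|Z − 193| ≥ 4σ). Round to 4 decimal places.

0.0625

Chebyshev: Pr(|Z − μ| ≥ t) ≤ Var(Z)/t².
Var(Z) = σ² = 0.6² = 0.36.
t = 4·0.6 = 2.4.
Bound = 0.36 / 5.76 = 0.0625.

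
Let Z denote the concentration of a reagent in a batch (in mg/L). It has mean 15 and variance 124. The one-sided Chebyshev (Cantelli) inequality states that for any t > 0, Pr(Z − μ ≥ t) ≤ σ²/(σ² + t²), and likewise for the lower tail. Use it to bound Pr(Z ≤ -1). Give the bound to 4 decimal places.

0.3263

Here σ² = 124 and t = 16, so σ² + t² = 380.
Cantelli's bound: 124/380 = 0.3263.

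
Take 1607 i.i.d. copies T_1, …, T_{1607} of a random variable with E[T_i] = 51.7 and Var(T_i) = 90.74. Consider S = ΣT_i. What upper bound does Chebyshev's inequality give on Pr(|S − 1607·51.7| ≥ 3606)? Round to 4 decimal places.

Var(S) = n·Var(T_i) = 1607·90.74 = 145819.18.
Chebyshev: Pr(|S − 1607·51.7| ≥ 3606) ≤ Var(S)/3606² = 145819.18/13003236 = 0.0112.

0.0112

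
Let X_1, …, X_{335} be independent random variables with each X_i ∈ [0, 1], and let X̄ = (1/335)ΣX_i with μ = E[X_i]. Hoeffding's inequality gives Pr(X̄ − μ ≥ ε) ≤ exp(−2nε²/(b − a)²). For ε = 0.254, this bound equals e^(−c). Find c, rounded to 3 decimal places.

c = 2nε²/(b − a)² = 2·335·0.254² / 1² = 43.2257.

43.226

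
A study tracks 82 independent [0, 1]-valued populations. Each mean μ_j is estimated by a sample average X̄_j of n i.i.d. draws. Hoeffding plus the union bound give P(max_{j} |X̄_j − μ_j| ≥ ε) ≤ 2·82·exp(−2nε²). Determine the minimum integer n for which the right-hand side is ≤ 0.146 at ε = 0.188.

Need 2·82·exp(−2nε²) ≤ 0.146, i.e. exp(−2nε²) ≤ 0.146/164.
So 2nε² ≥ ln(164/0.146) = 7.024015.
Hence n ≥ 7.024015/(2·0.188²) = 99.366.
The smallest integer n is 100.

100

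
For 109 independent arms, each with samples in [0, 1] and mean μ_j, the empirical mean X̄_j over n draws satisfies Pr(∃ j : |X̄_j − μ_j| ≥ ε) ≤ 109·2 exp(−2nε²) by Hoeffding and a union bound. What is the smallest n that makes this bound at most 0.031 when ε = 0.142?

220

Need 2·109·exp(−2nε²) ≤ 0.031, i.e. exp(−2nε²) ≤ 0.031/218.
So 2nε² ≥ ln(218/0.031) = 8.858263.
Hence n ≥ 8.858263/(2·0.142²) = 219.655.
The smallest integer n is 220.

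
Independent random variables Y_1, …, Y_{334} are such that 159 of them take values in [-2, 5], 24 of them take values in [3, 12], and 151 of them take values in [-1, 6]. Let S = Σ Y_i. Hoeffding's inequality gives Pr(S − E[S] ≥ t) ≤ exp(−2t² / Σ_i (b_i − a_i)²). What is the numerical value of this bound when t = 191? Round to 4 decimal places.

0.0141

Σ(b_i − a_i)² = 159·7² + 24·9² + 151·7² = 17134.
Exponent = 2·191² / 17134 = 4.25832.
Bound = exp(−4.25832) = 0.01415.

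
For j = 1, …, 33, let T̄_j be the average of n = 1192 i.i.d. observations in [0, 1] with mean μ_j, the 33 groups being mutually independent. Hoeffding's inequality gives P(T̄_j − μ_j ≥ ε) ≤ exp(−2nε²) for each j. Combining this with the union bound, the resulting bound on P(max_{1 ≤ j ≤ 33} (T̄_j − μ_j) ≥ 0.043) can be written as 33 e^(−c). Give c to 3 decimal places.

Union bound over the 33 events: P(max_{1 ≤ j ≤ 33} (T̄_j − μ_j) ≥ 0.043) ≤ 33·exp(−2nε²) = 33 exp(−2·1192·0.043²).
So c = 2·1192·0.043² = 4.4080.

4.408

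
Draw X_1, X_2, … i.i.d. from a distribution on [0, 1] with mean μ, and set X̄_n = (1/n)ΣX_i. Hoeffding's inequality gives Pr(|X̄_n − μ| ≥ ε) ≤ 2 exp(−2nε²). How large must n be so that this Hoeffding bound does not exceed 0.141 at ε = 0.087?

176

Require 2·exp(−2nε²) ≤ 0.141, i.e. 2nε² ≥ ln(2/0.141) = 2.652143.
So n ≥ 2.652143 / (2·0.087²) = 175.198.
The smallest integer n is 176.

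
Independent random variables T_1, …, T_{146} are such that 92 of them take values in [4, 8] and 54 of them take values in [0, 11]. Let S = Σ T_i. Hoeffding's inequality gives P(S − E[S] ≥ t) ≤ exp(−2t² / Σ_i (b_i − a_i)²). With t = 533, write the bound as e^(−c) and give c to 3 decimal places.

Σ(b_i − a_i)² = 92·4² + 54·11² = 8006.
c = 2t² / 8006 = 2·533² / 8006 = 70.9690.

70.969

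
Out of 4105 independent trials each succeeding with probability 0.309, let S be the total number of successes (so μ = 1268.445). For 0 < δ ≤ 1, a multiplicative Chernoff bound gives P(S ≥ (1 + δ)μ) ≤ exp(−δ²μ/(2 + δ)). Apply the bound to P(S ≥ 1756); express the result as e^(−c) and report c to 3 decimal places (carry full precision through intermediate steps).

78.596

Write 1756 = (1 + δ)μ, so δ = 1756/1268.445 − 1 = 0.3843722…
Then the exponent is δ²μ/(2 + δ) = (1756 − μ)² / (μ·(2 + δ)) = 78.596198.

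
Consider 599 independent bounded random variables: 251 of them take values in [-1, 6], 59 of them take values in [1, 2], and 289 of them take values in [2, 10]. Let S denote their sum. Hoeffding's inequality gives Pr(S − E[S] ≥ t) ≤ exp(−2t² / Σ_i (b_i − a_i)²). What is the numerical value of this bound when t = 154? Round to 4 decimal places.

Σ(b_i − a_i)² = 251·7² + 59·1² + 289·8² = 30854.
Exponent = 2·154² / 30854 = 1.53730.
Bound = exp(−1.53730) = 0.21496.

0.2150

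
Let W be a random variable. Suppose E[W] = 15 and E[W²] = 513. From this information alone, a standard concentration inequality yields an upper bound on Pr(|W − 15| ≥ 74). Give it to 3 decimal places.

0.053

The first two moments determine the variance, so Chebyshev's inequality is the sharpest standard bound available.
Var(W) = E[W²] − (E[W])² = 513 − 225 = 288.
Chebyshev's inequality: Pr(|W − μ| ≥ t) ≤ Var(W)/t² = 288/5476 = 0.0526.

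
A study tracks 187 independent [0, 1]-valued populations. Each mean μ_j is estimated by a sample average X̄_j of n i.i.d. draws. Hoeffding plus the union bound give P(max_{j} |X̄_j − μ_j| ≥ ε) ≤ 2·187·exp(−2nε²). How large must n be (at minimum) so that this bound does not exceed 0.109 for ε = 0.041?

Need 2·187·exp(−2nε²) ≤ 0.109, i.e. exp(−2nε²) ≤ 0.109/374.
So 2nε² ≥ ln(374/0.109) = 8.140663.
Hence n ≥ 8.140663/(2·0.041²) = 2421.375.
The smallest integer n is 2422.

2422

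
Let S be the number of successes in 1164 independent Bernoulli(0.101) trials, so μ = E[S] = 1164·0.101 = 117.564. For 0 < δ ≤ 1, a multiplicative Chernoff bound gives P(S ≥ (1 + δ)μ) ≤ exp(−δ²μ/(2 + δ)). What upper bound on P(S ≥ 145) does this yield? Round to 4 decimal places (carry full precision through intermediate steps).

0.0569

Write 145 = (1 + δ)μ, so δ = 145/117.564 − 1 = 0.2333708…
Then the exponent is δ²μ/(2 + δ) = (145 − μ)² / (μ·(2 + δ)) = 2.866859.
Bound = exp(−2.866859) = 0.05688.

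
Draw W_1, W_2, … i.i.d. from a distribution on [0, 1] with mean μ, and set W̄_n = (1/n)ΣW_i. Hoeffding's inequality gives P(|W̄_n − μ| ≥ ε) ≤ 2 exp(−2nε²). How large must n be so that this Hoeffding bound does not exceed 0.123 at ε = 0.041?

830

Require 2·exp(−2nε²) ≤ 0.123, i.e. 2nε² ≥ ln(2/0.123) = 2.788718.
So n ≥ 2.788718 / (2·0.041²) = 829.482.
The smallest integer n is 830.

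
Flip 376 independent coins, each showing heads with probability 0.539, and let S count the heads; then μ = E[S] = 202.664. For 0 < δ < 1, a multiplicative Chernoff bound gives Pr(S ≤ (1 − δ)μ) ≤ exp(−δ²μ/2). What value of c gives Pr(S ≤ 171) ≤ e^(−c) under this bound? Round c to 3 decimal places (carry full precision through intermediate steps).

2.474

Write 171 = (1 − δ)μ, so δ = 1 − 171/202.664 = 0.1562389…
Then the exponent is δ²μ/2 = (μ − 171)²/(2μ) = 2.473574.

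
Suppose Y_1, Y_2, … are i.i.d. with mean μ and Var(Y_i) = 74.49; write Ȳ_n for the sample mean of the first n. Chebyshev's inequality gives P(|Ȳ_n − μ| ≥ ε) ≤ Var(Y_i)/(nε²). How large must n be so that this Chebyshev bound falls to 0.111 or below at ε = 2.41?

116

Require 74.49/(n·2.41²) ≤ 0.111, i.e. n ≥ 74.49/(0.111·2.41²) = 115.542.
The smallest integer n is 116.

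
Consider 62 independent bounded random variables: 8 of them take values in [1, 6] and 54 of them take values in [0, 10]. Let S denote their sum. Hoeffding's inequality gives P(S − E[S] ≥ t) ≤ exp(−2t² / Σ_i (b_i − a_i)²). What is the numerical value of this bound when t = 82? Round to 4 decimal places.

Σ(b_i − a_i)² = 8·5² + 54·10² = 5600.
Exponent = 2·82² / 5600 = 2.40143.
Bound = exp(−2.40143) = 0.09059.

0.0906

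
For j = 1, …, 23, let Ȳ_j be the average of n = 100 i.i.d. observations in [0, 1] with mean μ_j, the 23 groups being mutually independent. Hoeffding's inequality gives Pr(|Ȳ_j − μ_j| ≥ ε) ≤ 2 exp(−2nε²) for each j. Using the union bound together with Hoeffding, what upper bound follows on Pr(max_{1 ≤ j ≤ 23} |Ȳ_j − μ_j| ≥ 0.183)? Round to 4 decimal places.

Per-experiment Hoeffding bound: 2·exp(−2·100·0.183²) = 2·exp(−6.69780) = 0.0024672.
Union bound over 23 events: 23·0.0024672 = 0.05675.

0.0567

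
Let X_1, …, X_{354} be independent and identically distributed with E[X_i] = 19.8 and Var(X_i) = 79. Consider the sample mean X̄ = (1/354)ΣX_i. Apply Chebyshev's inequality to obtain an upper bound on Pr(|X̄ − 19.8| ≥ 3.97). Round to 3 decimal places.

Var(X̄) = Var(X_i)/n = 79/354 = 0.22316.
Chebyshev: Pr(|X̄ − 19.8| ≥ 3.97) ≤ Var(X̄)/(3.97)² = 79/(354·3.97²) = 0.0142.

0.014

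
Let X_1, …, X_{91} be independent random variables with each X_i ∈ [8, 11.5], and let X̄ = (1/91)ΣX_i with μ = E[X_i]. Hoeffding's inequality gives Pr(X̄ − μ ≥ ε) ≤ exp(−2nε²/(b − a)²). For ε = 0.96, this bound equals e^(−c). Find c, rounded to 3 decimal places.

c = 2nε²/(b − a)² = 2·91·0.96² / 3.5² = 13.6923.

13.692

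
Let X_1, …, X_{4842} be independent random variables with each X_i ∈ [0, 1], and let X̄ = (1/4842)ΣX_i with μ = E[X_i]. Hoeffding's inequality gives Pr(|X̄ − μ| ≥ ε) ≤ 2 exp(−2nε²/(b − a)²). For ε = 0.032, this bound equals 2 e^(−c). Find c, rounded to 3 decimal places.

9.916

c = 2nε²/(b − a)² = 2·4842·0.032² / 1² = 9.9164.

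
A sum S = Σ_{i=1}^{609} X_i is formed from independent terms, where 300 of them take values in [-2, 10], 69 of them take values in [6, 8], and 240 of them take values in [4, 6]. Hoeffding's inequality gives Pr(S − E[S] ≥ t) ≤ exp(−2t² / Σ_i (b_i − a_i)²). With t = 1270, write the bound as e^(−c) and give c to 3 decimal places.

72.594

Σ(b_i − a_i)² = 300·12² + 69·2² + 240·2² = 44436.
c = 2t² / 44436 = 2·1270² / 44436 = 72.5943.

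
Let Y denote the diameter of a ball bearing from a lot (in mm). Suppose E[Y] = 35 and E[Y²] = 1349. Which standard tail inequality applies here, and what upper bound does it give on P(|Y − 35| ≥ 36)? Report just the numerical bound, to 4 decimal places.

0.0957

The first two moments determine the variance, so Chebyshev's inequality is the sharpest standard bound available.
Var(Y) = E[Y²] − (E[Y])² = 1349 − 1225 = 124.
Chebyshev's inequality: P(|Y − μ| ≥ t) ≤ Var(Y)/t² = 124/1296 = 0.0957.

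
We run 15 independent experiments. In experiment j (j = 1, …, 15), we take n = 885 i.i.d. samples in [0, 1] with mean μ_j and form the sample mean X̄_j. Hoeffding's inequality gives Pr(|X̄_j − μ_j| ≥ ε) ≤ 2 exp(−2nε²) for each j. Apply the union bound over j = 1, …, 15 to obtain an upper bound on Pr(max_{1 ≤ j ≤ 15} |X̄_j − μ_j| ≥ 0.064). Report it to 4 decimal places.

Per-experiment Hoeffding bound: 2·exp(−2·885·0.064²) = 2·exp(−7.24992) = 0.0014205.
Union bound over 15 events: 15·0.0014205 = 0.02131.

0.0213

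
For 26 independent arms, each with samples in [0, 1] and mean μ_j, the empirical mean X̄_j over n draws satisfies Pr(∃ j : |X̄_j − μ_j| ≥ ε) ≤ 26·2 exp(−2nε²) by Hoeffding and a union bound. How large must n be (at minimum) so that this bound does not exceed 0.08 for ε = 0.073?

608

Need 2·26·exp(−2nε²) ≤ 0.08, i.e. exp(−2nε²) ≤ 0.08/52.
So 2nε² ≥ ln(52/0.08) = 6.476972.
Hence n ≥ 6.476972/(2·0.073²) = 607.710.
The smallest integer n is 608.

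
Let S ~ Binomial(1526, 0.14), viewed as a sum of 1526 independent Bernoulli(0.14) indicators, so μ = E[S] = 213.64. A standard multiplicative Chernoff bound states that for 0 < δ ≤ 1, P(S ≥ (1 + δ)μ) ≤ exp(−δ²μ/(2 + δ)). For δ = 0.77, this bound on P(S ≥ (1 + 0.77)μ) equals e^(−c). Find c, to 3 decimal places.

c = δ²μ/(2 + δ) = 0.77²·213.64/(2 + 0.77) = 45.7282.

45.728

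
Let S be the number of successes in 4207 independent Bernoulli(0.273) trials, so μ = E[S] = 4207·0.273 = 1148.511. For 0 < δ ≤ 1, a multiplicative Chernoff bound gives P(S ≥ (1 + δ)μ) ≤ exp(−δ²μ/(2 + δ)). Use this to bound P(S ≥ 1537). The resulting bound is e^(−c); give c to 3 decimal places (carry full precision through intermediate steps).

Write 1537 = (1 + δ)μ, so δ = 1537/1148.511 − 1 = 0.3382545…
Then the exponent is δ²μ/(2 + δ) = (1537 − μ)² / (μ·(2 + δ)) = 56.199250.

56.199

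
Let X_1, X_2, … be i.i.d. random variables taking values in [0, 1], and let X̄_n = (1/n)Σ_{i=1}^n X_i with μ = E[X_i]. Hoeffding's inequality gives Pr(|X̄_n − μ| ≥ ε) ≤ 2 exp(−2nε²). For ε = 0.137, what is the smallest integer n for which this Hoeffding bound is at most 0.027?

Require 2·exp(−2nε²) ≤ 0.027, i.e. 2nε² ≥ ln(2/0.027) = 4.305066.
So n ≥ 4.305066 / (2·0.137²) = 114.686.
The smallest integer n is 115.

115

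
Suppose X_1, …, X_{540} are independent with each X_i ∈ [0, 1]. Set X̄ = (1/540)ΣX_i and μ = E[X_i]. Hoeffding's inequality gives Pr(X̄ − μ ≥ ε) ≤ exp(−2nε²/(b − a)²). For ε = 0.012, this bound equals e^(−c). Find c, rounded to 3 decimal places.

c = 2nε²/(b − a)² = 2·540·0.012² / 1² = 0.1555.

0.156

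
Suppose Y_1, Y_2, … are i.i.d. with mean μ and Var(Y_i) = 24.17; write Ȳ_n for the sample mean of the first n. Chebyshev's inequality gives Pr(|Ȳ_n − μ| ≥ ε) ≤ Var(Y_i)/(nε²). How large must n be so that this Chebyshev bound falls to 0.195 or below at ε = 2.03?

31

Require 24.17/(n·2.03²) ≤ 0.195, i.e. n ≥ 24.17/(0.195·2.03²) = 30.078.
The smallest integer n is 31.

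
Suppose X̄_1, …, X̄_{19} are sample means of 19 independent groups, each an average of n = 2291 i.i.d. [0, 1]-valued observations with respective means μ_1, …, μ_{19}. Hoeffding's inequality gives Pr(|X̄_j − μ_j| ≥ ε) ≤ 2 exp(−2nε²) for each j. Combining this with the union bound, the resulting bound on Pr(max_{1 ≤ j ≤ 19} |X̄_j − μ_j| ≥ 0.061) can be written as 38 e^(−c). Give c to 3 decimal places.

Union bound over the 19 events: Pr(max_{1 ≤ j ≤ 19} |X̄_j − μ_j| ≥ 0.061) ≤ 19·2·exp(−2nε²) = 38 exp(−2·2291·0.061²).
So c = 2·2291·0.061² = 17.0496.

17.050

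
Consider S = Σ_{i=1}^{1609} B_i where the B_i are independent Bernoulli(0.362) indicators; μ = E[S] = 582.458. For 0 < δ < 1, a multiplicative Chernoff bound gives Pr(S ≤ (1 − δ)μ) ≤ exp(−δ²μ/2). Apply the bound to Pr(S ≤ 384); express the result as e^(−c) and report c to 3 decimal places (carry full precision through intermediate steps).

33.810

Write 384 = (1 − δ)μ, so δ = 1 − 384/582.458 = 0.340725…
Then the exponent is δ²μ/2 = (μ − 384)²/(2μ) = 33.809801.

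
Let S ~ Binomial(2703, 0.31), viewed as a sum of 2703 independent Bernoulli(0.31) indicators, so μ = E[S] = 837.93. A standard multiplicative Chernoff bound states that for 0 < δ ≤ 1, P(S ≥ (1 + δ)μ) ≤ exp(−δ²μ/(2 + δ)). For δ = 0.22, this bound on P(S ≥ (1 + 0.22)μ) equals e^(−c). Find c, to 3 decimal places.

c = δ²μ/(2 + δ) = 0.22²·837.93/(2 + 0.22) = 18.2684.

18.268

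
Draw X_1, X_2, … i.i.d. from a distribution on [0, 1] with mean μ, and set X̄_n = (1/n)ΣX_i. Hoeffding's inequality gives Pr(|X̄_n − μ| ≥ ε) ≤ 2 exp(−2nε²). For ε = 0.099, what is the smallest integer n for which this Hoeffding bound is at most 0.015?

Require 2·exp(−2nε²) ≤ 0.015, i.e. 2nε² ≥ ln(2/0.015) = 4.892852.
So n ≥ 4.892852 / (2·0.099²) = 249.610.
The smallest integer n is 250.

250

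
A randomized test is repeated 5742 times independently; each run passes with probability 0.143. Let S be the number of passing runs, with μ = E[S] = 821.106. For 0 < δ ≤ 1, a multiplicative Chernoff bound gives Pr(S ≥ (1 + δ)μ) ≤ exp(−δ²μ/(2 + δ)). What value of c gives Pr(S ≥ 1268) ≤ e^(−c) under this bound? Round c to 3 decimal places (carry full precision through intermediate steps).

Write 1268 = (1 + δ)μ, so δ = 1268/821.106 − 1 = 0.5442586…
Then the exponent is δ²μ/(2 + δ) = (1268 − μ)² / (μ·(2 + δ)) = 95.597948.

95.598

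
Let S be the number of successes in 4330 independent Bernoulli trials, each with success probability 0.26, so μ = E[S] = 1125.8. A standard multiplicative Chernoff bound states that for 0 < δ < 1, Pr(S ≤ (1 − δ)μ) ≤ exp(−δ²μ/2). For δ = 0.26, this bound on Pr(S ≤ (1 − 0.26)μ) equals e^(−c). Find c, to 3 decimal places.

38.052

c = δ²μ/2 = 0.26²·1125.8/2 = 38.0520.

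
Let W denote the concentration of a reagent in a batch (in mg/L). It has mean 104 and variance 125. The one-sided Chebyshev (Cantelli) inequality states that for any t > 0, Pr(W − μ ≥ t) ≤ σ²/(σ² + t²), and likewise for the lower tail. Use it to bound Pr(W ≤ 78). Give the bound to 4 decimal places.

0.1561

Here σ² = 125 and t = 26, so σ² + t² = 801.
Cantelli's bound: 125/801 = 0.1561.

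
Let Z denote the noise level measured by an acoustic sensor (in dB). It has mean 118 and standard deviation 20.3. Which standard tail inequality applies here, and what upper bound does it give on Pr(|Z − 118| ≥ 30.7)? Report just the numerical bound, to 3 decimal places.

Mean and variance are known, so Chebyshev's inequality applies.
Chebyshev: Pr(|Z − μ| ≥ t) ≤ Var(Z)/t².
Var(Z) = σ² = 20.3² = 412.09.
Bound = 412.09 / 942.49 = 0.4372.

0.437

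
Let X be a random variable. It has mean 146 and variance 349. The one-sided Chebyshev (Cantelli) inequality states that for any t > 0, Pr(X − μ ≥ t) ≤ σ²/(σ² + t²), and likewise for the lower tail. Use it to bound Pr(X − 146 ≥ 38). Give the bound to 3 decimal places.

0.195

Here σ² = 349 and t = 38, so σ² + t² = 1793.
Cantelli's bound: 349/1793 = 0.1946.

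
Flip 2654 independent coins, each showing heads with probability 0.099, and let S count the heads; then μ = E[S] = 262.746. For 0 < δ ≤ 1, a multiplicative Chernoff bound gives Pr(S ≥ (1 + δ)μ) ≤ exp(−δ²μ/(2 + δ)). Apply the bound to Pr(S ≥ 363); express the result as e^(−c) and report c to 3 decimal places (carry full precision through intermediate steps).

Write 363 = (1 + δ)μ, so δ = 363/262.746 − 1 = 0.3815624…
Then the exponent is δ²μ/(2 + δ) = (363 − μ)² / (μ·(2 + δ)) = 16.062211.

16.062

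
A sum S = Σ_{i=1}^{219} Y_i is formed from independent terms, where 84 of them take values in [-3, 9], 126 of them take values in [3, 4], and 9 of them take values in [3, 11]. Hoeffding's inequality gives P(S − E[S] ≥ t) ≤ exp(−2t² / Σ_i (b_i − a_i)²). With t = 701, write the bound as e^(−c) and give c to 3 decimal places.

76.793

Σ(b_i − a_i)² = 84·12² + 126·1² + 9·8² = 12798.
c = 2t² / 12798 = 2·701² / 12798 = 76.7934.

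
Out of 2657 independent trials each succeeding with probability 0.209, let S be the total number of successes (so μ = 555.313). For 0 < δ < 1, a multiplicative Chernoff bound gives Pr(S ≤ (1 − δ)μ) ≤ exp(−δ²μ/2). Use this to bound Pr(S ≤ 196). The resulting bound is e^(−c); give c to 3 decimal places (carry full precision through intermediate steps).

116.246

Write 196 = (1 − δ)μ, so δ = 1 − 196/555.313 = 0.6470459…
Then the exponent is δ²μ/2 = (μ − 196)²/(2μ) = 116.246002.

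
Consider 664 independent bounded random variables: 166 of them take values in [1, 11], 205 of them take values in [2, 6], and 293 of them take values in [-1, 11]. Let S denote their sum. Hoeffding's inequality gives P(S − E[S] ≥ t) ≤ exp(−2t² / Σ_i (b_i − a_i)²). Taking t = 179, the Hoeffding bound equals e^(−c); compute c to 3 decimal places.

Σ(b_i − a_i)² = 166·10² + 205·4² + 293·12² = 62072.
c = 2t² / 62072 = 2·179² / 62072 = 1.0324.

1.032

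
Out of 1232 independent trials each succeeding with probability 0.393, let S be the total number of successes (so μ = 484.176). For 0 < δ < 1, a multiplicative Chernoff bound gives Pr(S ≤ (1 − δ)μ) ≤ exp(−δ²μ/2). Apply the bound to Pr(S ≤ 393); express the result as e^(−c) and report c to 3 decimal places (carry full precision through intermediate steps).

8.585

Write 393 = (1 − δ)μ, so δ = 1 − 393/484.176 = 0.1883117…
Then the exponent is δ²μ/2 = (μ − 393)²/(2μ) = 8.584753.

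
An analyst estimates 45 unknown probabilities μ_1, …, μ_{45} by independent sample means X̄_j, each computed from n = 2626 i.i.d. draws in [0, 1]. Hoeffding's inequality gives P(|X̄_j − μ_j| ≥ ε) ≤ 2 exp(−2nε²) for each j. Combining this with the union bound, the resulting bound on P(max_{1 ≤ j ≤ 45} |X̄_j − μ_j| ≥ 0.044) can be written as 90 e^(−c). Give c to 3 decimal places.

Union bound over the 45 events: P(max_{1 ≤ j ≤ 45} |X̄_j − μ_j| ≥ 0.044) ≤ 45·2·exp(−2nε²) = 90 exp(−2·2626·0.044²).
So c = 2·2626·0.044² = 10.1679.

10.168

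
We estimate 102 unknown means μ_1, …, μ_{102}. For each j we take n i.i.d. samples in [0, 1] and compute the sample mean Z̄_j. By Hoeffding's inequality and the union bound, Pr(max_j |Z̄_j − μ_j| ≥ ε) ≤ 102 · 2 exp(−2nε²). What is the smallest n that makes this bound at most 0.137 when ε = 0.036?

Need 2·102·exp(−2nε²) ≤ 0.137, i.e. exp(−2nε²) ≤ 0.137/204.
So 2nε² ≥ ln(204/0.137) = 7.305894.
Hence n ≥ 7.305894/(2·0.036²) = 2818.632.
The smallest integer n is 2819.

2819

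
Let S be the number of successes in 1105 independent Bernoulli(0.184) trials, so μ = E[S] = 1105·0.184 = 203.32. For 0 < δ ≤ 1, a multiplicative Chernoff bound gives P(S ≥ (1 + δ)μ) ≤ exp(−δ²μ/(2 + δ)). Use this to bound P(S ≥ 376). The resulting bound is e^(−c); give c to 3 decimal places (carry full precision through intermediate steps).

Write 376 = (1 + δ)μ, so δ = 376/203.32 − 1 = 0.8493016…
Then the exponent is δ²μ/(2 + δ) = (376 − μ)² / (μ·(2 + δ)) = 51.471350.

51.471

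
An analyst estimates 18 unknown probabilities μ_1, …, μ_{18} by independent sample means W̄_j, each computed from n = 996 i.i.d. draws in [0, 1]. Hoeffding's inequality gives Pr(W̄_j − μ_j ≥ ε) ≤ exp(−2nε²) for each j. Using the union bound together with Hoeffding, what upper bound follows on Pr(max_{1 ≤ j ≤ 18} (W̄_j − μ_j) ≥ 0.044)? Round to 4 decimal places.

Per-experiment Hoeffding bound: exp(−2·996·0.044²) = exp(−3.85651) = 0.021142.
Union bound over 18 events: 18·0.021142 = 0.38055.

0.3805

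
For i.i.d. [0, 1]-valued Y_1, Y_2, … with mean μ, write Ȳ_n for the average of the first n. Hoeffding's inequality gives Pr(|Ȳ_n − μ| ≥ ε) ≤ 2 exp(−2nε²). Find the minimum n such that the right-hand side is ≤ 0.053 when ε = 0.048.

788

Require 2·exp(−2nε²) ≤ 0.053, i.e. 2nε² ≥ ln(2/0.053) = 3.630611.
So n ≥ 3.630611 / (2·0.048²) = 787.893.
The smallest integer n is 788.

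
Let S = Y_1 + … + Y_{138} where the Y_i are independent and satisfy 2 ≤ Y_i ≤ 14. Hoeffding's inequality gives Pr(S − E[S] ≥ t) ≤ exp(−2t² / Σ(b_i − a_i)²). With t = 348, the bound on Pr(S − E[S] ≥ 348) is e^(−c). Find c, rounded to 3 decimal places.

12.188

Σ(b_i − a_i)² = 138·(12)² = 19872.
c = 2t²/19872 = 2·348²/19872 = 12.1884.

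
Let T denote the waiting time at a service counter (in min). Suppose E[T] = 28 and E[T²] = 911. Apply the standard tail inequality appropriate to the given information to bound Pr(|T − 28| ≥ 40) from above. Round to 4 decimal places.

0.0794

The first two moments determine the variance, so Chebyshev's inequality is the sharpest standard bound available.
Var(T) = E[T²] − (E[T])² = 911 − 784 = 127.
Chebyshev's inequality: Pr(|T − μ| ≥ t) ≤ Var(T)/t² = 127/1600 = 0.0794.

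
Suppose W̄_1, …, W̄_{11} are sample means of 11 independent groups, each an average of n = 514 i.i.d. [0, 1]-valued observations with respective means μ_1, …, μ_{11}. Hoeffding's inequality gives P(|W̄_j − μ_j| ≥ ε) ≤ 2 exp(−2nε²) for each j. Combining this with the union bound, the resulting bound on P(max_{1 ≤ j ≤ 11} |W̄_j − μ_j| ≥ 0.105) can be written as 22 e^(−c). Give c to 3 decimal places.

Union bound over the 11 events: P(max_{1 ≤ j ≤ 11} |W̄_j − μ_j| ≥ 0.105) ≤ 11·2·exp(−2nε²) = 22 exp(−2·514·0.105²).
So c = 2·514·0.105² = 11.3337.

11.334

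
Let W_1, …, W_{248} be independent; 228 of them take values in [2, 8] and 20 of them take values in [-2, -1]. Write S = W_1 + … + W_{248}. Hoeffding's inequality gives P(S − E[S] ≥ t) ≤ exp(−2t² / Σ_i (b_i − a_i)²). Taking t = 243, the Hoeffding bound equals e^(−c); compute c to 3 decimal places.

Σ(b_i − a_i)² = 228·6² + 20·1² = 8228.
c = 2t² / 8228 = 2·243² / 8228 = 14.3532.

14.353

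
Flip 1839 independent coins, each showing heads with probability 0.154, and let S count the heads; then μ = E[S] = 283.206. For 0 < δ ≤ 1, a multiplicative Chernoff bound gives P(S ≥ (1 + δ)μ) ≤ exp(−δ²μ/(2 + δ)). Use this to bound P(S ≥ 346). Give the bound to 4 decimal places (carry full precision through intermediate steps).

0.0019

Write 346 = (1 + δ)μ, so δ = 346/283.206 − 1 = 0.2217255…
Then the exponent is δ²μ/(2 + δ) = (346 − μ)² / (μ·(2 + δ)) = 6.266765.
Bound = exp(−6.266765) = 0.00190.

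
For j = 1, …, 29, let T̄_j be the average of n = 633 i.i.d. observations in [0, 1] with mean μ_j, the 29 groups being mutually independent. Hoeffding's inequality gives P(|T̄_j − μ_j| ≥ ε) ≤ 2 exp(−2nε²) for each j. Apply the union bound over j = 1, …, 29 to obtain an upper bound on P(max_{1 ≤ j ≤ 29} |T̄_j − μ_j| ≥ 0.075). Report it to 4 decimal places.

Per-experiment Hoeffding bound: 2·exp(−2·633·0.075²) = 2·exp(−7.12125) = 0.0016155.
Union bound over 29 events: 29·0.0016155 = 0.04685.

0.0468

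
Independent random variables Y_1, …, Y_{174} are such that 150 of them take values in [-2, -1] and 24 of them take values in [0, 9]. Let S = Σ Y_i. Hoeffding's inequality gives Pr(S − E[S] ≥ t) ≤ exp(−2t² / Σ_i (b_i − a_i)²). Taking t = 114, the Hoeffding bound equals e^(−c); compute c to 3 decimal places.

Σ(b_i − a_i)² = 150·1² + 24·9² = 2094.
c = 2t² / 2094 = 2·114² / 2094 = 12.4126.

12.413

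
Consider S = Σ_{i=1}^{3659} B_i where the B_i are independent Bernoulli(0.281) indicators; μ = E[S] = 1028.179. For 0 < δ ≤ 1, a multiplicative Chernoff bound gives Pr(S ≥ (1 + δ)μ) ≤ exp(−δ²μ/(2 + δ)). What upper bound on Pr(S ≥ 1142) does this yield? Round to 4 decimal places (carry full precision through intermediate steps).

0.0026

Write 1142 = (1 + δ)μ, so δ = 1142/1028.179 − 1 = 0.1107015…
Then the exponent is δ²μ/(2 + δ) = (1142 − μ)² / (μ·(2 + δ)) = 5.969655.
Bound = exp(−5.969655) = 0.00256.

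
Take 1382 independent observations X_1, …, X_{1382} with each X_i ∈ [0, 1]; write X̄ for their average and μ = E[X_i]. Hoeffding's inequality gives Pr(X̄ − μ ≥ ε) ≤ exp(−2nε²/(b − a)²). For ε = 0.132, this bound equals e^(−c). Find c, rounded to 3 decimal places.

48.160

c = 2nε²/(b − a)² = 2·1382·0.132² / 1² = 48.1599.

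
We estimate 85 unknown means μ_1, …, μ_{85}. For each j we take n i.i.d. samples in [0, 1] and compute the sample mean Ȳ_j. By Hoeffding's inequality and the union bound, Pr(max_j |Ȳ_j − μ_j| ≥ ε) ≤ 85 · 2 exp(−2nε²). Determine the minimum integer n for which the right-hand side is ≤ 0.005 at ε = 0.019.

14452

Need 2·85·exp(−2nε²) ≤ 0.005, i.e. exp(−2nε²) ≤ 0.005/170.
So 2nε² ≥ ln(170/0.005) = 10.434116.
Hence n ≥ 10.434116/(2·0.019²) = 14451.684.
The smallest integer n is 14452.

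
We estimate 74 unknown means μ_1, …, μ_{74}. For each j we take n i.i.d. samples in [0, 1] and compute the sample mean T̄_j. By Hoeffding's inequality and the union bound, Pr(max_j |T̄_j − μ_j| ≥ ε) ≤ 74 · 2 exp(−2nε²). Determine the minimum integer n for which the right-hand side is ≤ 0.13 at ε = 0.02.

Need 2·74·exp(−2nε²) ≤ 0.13, i.e. exp(−2nε²) ≤ 0.13/148.
So 2nε² ≥ ln(148/0.13) = 7.037433.
Hence n ≥ 7.037433/(2·0.02²) = 8796.791.
The smallest integer n is 8797.

8797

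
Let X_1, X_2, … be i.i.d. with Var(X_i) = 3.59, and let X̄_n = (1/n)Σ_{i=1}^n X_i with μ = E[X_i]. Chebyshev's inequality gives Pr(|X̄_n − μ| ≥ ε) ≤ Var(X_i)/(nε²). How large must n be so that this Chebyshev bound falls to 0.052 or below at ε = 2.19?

Require 3.59/(n·2.19²) ≤ 0.052, i.e. n ≥ 3.59/(0.052·2.19²) = 14.395.
The smallest integer n is 15.

15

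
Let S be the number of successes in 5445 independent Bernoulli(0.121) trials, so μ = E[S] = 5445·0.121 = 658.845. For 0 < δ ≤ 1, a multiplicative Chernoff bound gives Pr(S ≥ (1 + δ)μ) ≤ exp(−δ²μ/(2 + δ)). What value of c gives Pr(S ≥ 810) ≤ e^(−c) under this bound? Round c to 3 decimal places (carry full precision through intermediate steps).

Write 810 = (1 + δ)μ, so δ = 810/658.845 − 1 = 0.2294242…
Then the exponent is δ²μ/(2 + δ) = (810 − μ)² / (μ·(2 + δ)) = 15.554966.

15.555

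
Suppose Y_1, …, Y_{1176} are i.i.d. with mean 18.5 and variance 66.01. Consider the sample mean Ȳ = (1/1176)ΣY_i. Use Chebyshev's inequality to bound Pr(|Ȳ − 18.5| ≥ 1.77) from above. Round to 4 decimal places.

Var(Ȳ) = Var(Y_i)/n = 66.01/1176 = 0.056131.
Chebyshev: Pr(|Ȳ − 18.5| ≥ 1.77) ≤ Var(Ȳ)/(1.77)² = 66.01/(1176·1.77²) = 0.0179.

0.0179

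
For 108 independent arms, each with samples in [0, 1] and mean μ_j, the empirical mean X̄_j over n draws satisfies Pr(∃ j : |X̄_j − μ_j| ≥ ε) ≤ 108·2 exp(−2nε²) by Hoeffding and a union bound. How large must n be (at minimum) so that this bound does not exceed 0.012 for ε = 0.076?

Need 2·108·exp(−2nε²) ≤ 0.012, i.e. exp(−2nε²) ≤ 0.012/216.
So 2nε² ≥ ln(216/0.012) = 9.798127.
Hence n ≥ 9.798127/(2·0.076²) = 848.176.
The smallest integer n is 849.

849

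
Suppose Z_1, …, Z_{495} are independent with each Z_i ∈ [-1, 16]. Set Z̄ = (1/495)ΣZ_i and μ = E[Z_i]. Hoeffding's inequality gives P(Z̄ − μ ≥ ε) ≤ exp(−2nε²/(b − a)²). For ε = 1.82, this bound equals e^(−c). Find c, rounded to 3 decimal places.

c = 2nε²/(b − a)² = 2·495·1.82² / 17² = 11.3470.

11.347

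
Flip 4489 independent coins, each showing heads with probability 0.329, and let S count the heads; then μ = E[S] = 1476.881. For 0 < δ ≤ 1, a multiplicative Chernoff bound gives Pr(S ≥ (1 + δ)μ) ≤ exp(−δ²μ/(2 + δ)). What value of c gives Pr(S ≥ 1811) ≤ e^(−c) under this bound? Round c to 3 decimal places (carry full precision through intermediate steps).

Write 1811 = (1 + δ)μ, so δ = 1811/1476.881 − 1 = 0.2262329…
Then the exponent is δ²μ/(2 + δ) = (1811 − μ)² / (μ·(2 + δ)) = 33.953633.

33.954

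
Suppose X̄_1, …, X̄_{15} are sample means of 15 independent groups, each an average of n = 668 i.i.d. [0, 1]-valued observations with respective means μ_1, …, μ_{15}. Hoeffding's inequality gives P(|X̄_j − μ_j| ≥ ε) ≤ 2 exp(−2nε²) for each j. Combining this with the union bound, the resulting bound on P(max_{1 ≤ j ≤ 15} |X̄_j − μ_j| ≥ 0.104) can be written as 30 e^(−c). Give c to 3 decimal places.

14.450

Union bound over the 15 events: P(max_{1 ≤ j ≤ 15} |X̄_j − μ_j| ≥ 0.104) ≤ 15·2·exp(−2nε²) = 30 exp(−2·668·0.104²).
So c = 2·668·0.104² = 14.4502.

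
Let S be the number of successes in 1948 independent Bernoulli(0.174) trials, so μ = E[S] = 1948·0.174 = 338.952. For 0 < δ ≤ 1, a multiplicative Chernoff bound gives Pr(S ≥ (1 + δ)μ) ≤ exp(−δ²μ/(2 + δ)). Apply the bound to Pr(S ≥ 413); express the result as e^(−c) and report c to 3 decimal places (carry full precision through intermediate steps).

Write 413 = (1 + δ)μ, so δ = 413/338.952 − 1 = 0.2184616…
Then the exponent is δ²μ/(2 + δ) = (413 − μ)² / (μ·(2 + δ)) = 7.291830.

7.292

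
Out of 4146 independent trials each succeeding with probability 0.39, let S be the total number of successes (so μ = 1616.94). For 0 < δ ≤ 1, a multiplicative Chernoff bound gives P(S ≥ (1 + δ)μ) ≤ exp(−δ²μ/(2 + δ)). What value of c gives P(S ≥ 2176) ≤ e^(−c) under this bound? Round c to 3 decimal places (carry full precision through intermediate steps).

82.403

Write 2176 = (1 + δ)μ, so δ = 2176/1616.94 − 1 = 0.3457519…
Then the exponent is δ²μ/(2 + δ) = (2176 − μ)² / (μ·(2 + δ)) = 82.402591.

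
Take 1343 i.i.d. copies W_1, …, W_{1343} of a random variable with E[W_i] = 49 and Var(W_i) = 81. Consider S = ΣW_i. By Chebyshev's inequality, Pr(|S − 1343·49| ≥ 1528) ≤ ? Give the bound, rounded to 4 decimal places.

0.0466

Var(S) = n·Var(W_i) = 1343·81 = 108783.
Chebyshev: Pr(|S − 1343·49| ≥ 1528) ≤ Var(S)/1528² = 108783/2334784 = 0.0466.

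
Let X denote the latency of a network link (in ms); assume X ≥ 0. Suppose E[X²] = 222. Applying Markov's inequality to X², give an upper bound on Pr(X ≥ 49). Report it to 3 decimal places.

0.092

Since X ≥ 0, the event {X ≥ 49} is the same as {X² ≥ 2401}.
Markov's inequality applied to X² gives Pr(X² ≥ 2401) ≤ E[X²]/2401 = 222/2401 = 0.0925.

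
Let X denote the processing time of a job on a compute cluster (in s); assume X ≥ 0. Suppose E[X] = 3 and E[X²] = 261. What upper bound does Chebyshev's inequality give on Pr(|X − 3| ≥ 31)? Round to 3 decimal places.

Var(X) = E[X²] − (E[X])² = 261 − 9 = 252.
Chebyshev's inequality: Pr(|X − μ| ≥ t) ≤ Var(X)/t² = 252/961 = 0.2622.

0.262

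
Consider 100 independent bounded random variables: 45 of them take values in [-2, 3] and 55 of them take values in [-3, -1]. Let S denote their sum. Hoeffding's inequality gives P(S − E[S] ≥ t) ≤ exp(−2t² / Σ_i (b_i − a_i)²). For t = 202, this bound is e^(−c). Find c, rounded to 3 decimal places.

Σ(b_i − a_i)² = 45·5² + 55·2² = 1345.
c = 2t² / 1345 = 2·202² / 1345 = 60.6751.

60.675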